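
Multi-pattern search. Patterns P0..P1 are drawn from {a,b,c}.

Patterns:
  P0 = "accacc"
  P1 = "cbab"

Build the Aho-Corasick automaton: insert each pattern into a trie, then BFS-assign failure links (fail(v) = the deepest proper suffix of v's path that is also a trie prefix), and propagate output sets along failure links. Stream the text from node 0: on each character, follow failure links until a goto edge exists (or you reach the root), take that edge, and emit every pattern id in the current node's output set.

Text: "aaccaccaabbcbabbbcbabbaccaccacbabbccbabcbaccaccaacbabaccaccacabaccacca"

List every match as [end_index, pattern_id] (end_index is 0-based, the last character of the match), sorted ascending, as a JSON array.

Build:
Trie nodes:
  0='ε' goto a→1 c→7
  1='a' goto c→2
  2='ac' goto c→3
  3='acc' goto a→4
  4='acca' goto c→5
  5='accac' goto c→6
  6='accacc' goto ·  ←P0
  7='c' goto b→8
  8='cb' goto a→9
  9='cba' goto b→10
  10='cbab' goto ·  ←P1

Failure links (BFS by depth):
  n1('a'): parent n0 fail=0; on 'a' 0 → fail=0;  out ∅∪∅=∅
  n7('c'): parent n0 fail=0; on 'c' 0 → fail=0;  out ∅∪∅=∅
  n2('ac'): parent n1 fail=0; on 'c' 0 → fail=7;  out ∅∪∅=∅
  n8('cb'): parent n7 fail=0; on 'b' 0 → fail=0;  out ∅∪∅=∅
  n3('acc'): parent n2 fail=7; on 'c' 7→0 → fail=7;  out ∅∪∅=∅
  n9('cba'): parent n8 fail=0; on 'a' 0 → fail=1;  out ∅∪∅=∅
  n4('acca'): parent n3 fail=7; on 'a' 7→0 → fail=1;  out ∅∪∅=∅
  n10('cbab'): parent n9 fail=1; on 'b' 1→0 → fail=0;  out {1}∪∅={1}
  n5('accac'): parent n4 fail=1; on 'c' 1 → fail=2;  out ∅∪∅=∅
  n6('accacc'): parent n5 fail=2; on 'c' 2 → fail=3;  out {0}∪∅={0}

Scan:
[0] read 'a'  n0⇒n1
[1] read 'a'  n1⇒n1 (fail-walked)
[2] read 'c'  n1⇒n2
[3] read 'c'  n2⇒n3
[4] read 'a'  n3⇒n4
[5] read 'c'  n4⇒n5
[6] read 'c'  n5⇒n6  ** P0@[1:6]
[7] read 'a'  n6⇒n4 (fail-walked)
[8] read 'a'  n4⇒n1 (fail-walked)
[9] read 'b'  n1⇒n0 (fail-walked)
[10] read 'b'  n0⇒n0
[11] read 'c'  n0⇒n7
[12] read 'b'  n7⇒n8
[13] read 'a'  n8⇒n9
[14] read 'b'  n9⇒n10  ** P1@[11:14]
[15] read 'b'  n10⇒n0 (fail-walked)
[16] read 'b'  n0⇒n0
[17] read 'c'  n0⇒n7
[18] read 'b'  n7⇒n8
[19] read 'a'  n8⇒n9
[20] read 'b'  n9⇒n10  ** P1@[17:20]
[21] read 'b'  n10⇒n0 (fail-walked)
[22] read 'a'  n0⇒n1
[23] read 'c'  n1⇒n2
[24] read 'c'  n2⇒n3
[25] read 'a'  n3⇒n4
[26] read 'c'  n4⇒n5
[27] read 'c'  n5⇒n6  ** P0@[22:27]
[28] read 'a'  n6⇒n4 (fail-walked)
[29] read 'c'  n4⇒n5
[30] read 'b'  n5⇒n8 (fail-walked)
[31] read 'a'  n8⇒n9
[32] read 'b'  n9⇒n10  ** P1@[29:32]
[33] read 'b'  n10⇒n0 (fail-walked)
[34] read 'c'  n0⇒n7
[35] read 'c'  n7⇒n7 (fail-walked)
[36] read 'b'  n7⇒n8
[37] read 'a'  n8⇒n9
[38] read 'b'  n9⇒n10  ** P1@[35:38]
[39] read 'c'  n10⇒n7 (fail-walked)
[40] read 'b'  n7⇒n8
[41] read 'a'  n8⇒n9
[42] read 'c'  n9⇒n2 (fail-walked)
[43] read 'c'  n2⇒n3
[44] read 'a'  n3⇒n4
[45] read 'c'  n4⇒n5
[46] read 'c'  n5⇒n6  ** P0@[41:46]
[47] read 'a'  n6⇒n4 (fail-walked)
[48] read 'a'  n4⇒n1 (fail-walked)
[49] read 'c'  n1⇒n2
[50] read 'b'  n2⇒n8 (fail-walked)
[51] read 'a'  n8⇒n9
[52] read 'b'  n9⇒n10  ** P1@[49:52]
[53] read 'a'  n10⇒n1 (fail-walked)
[54] read 'c'  n1⇒n2
[55] read 'c'  n2⇒n3
[56] read 'a'  n3⇒n4
[57] read 'c'  n4⇒n5
[58] read 'c'  n5⇒n6  ** P0@[53:58]
[59] read 'a'  n6⇒n4 (fail-walked)
[60] read 'c'  n4⇒n5
[61] read 'a'  n5⇒n1 (fail-walked)
[62] read 'b'  n1⇒n0 (fail-walked)
[63] read 'a'  n0⇒n1
[64] read 'c'  n1⇒n2
[65] read 'c'  n2⇒n3
[66] read 'a'  n3⇒n4
[67] read 'c'  n4⇒n5
[68] read 'c'  n5⇒n6  ** P0@[63:68]
[69] read 'a'  n6⇒n4 (fail-walked)

All matches (sorted): [[6,0],[14,1],[20,1],[27,0],[32,1],[38,1],[46,0],[52,1],[58,0],[68,0]]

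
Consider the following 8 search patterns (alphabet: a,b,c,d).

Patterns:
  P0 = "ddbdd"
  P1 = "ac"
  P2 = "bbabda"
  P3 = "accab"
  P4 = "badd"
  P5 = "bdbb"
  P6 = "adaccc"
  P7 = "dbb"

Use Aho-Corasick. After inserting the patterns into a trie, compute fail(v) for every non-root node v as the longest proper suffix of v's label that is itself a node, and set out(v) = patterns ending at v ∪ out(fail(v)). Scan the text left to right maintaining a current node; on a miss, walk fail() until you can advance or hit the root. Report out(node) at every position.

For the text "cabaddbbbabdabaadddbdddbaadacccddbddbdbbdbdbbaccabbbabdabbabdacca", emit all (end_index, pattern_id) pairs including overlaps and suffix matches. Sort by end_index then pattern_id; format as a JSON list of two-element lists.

Build:
Trie (insert patterns):
  n0 'ε': a→6 b→8 d→1
  n1 'd': b→28 d→2
  n2 'dd': b→3
  n3 'ddb': d→4
  n4 'ddbd': d→5
  n5 'ddbdd': ·  [P0 ends]
  n6 'a': c→7 d→23
  n7 'ac': c→14  [P1 ends]
  n8 'b': a→17 b→9 d→20
  n9 'bb': a→10
  n10 'bba': b→11
  n11 'bbab': d→12
  n12 'bbabd': a→13
  n13 'bbabda': ·  [P2 ends]
  n14 'acc': a→15
  n15 'acca': b→16
  n16 'accab': ·  [P3 ends]
  n17 'ba': d→18
  n18 'bad': d→19
  n19 'badd': ·  [P4 ends]
  n20 'bd': b→21
  n21 'bdb': b→22
  n22 'bdbb': ·  [P5 ends]
  n23 'ad': a→24
  n24 'ada': c→25
  n25 'adac': c→26
  n26 'adacc': c→27
  n27 'adaccc': ·  [P6 ends]
  n28 'db': b→29
  n29 'dbb': ·  [P7 ends]

Failure links (BFS by depth):
  fail(1) 'd': from fail(0)=0 chase 'd': 0 ⇒ 0;  out=∅∪out(0)=∅
  fail(6) 'a': from fail(0)=0 chase 'a': 0 ⇒ 0;  out=∅∪out(0)=∅
  fail(8) 'b': from fail(0)=0 chase 'b': 0 ⇒ 0;  out=∅∪out(0)=∅
  fail(2) 'dd': from fail(1)=0 chase 'd': 0 ⇒ 1;  out=∅∪out(1)=∅
  fail(7) 'ac': from fail(6)=0 chase 'c': 0 ⇒ 0;  out={1}∪out(0)={1}
  fail(9) 'bb': from fail(8)=0 chase 'b': 0 ⇒ 8;  out=∅∪out(8)=∅
  fail(17) 'ba': from fail(8)=0 chase 'a': 0 ⇒ 6;  out=∅∪out(6)=∅
  fail(20) 'bd': from fail(8)=0 chase 'd': 0 ⇒ 1;  out=∅∪out(1)=∅
  fail(23) 'ad': from fail(6)=0 chase 'd': 0 ⇒ 1;  out=∅∪out(1)=∅
  fail(28) 'db': from fail(1)=0 chase 'b': 0 ⇒ 8;  out=∅∪out(8)=∅
  fail(3) 'ddb': from fail(2)=1 chase 'b': 1 ⇒ 28;  out=∅∪out(28)=∅
  fail(10) 'bba': from fail(9)=8 chase 'a': 8 ⇒ 17;  out=∅∪out(17)=∅
  fail(14) 'acc': from fail(7)=0 chase 'c': 0 ⇒ 0;  out=∅∪out(0)=∅
  fail(18) 'bad': from fail(17)=6 chase 'd': 6 ⇒ 23;  out=∅∪out(23)=∅
  fail(21) 'bdb': from fail(20)=1 chase 'b': 1 ⇒ 28;  out=∅∪out(28)=∅
  fail(24) 'ada': from fail(23)=1 chase 'a': 1→0 ⇒ 6;  out=∅∪out(6)=∅
  fail(29) 'dbb': from fail(28)=8 chase 'b': 8 ⇒ 9;  out={7}∪out(9)={7}
  fail(4) 'ddbd': from fail(3)=28 chase 'd': 28→8 ⇒ 20;  out=∅∪out(20)=∅
  fail(11) 'bbab': from fail(10)=17 chase 'b': 17→6→0 ⇒ 8;  out=∅∪out(8)=∅
  fail(15) 'acca': from fail(14)=0 chase 'a': 0 ⇒ 6;  out=∅∪out(6)=∅
  fail(19) 'badd': from fail(18)=23 chase 'd': 23→1 ⇒ 2;  out={4}∪out(2)={4}
  fail(22) 'bdbb': from fail(21)=28 chase 'b': 28 ⇒ 29;  out={5}∪out(29)={5,7}
  fail(25) 'adac': from fail(24)=6 chase 'c': 6 ⇒ 7;  out=∅∪out(7)={1}
  fail(5) 'ddbdd': from fail(4)=20 chase 'd': 20→1 ⇒ 2;  out={0}∪out(2)={0}
  fail(12) 'bbabd': from fail(11)=8 chase 'd': 8 ⇒ 20;  out=∅∪out(20)=∅
  fail(16) 'accab': from fail(15)=6 chase 'b': 6→0 ⇒ 8;  out={3}∪out(8)={3}
  fail(26) 'adacc': from fail(25)=7 chase 'c': 7 ⇒ 14;  out=∅∪out(14)=∅
  fail(13) 'bbabda': from fail(12)=20 chase 'a': 20→1→0 ⇒ 6;  out={2}∪out(6)={2}
  fail(27) 'adaccc': from fail(26)=14 chase 'c': 14→0 ⇒ 0;  out={6}∪out(0)={6}

Text stream:
[0] read 'c'  n0⇒n0
[1] read 'a'  n0⇒n6
[2] read 'b'  n6⇒n8 (via fail)
[3] read 'a'  n8⇒n17
[4] read 'd'  n17⇒n18
[5] read 'd'  n18⇒n19  → match P4@[2:5]
[6] read 'b'  n19⇒n3 (via fail)
[7] read 'b'  n3⇒n29 (via fail)  → match P7@[5:7]
[8] read 'b'  n29⇒n9 (via fail)
[9] read 'a'  n9⇒n10
[10] read 'b'  n10⇒n11
[11] read 'd'  n11⇒n12
[12] read 'a'  n12⇒n13  → match P2@[7:12]
[13] read 'b'  n13⇒n8 (via fail)
[14] read 'a'  n8⇒n17
[15] read 'a'  n17⇒n6 (via fail)
[16] read 'd'  n6⇒n23
[17] read 'd'  n23⇒n2 (via fail)
[18] read 'd'  n2⇒n2 (via fail)
[19] read 'b'  n2⇒n3
[20] read 'd'  n3⇒n4
[21] read 'd'  n4⇒n5  → match P0@[17:21]
[22] read 'd'  n5⇒n2 (via fail)
[23] read 'b'  n2⇒n3
[24] read 'a'  n3⇒n17 (via fail)
[25] read 'a'  n17⇒n6 (via fail)
[26] read 'd'  n6⇒n23
[27] read 'a'  n23⇒n24
[28] read 'c'  n24⇒n25  → match P1@[27:28]
[29] read 'c'  n25⇒n26
[30] read 'c'  n26⇒n27  → match P6@[25:30]
[31] read 'd'  n27⇒n1 (via fail)
[32] read 'd'  n1⇒n2
[33] read 'b'  n2⇒n3
[34] read 'd'  n3⇒n4
[35] read 'd'  n4⇒n5  → match P0@[31:35]
[36] read 'b'  n5⇒n3 (via fail)
[37] read 'd'  n3⇒n4
[38] read 'b'  n4⇒n21 (via fail)
[39] read 'b'  n21⇒n22  → match P5@[36:39],P7@[37:39]
[40] read 'd'  n22⇒n20 (via fail)
[41] read 'b'  n20⇒n21
[42] read 'd'  n21⇒n20 (via fail)
[43] read 'b'  n20⇒n21
[44] read 'b'  n21⇒n22  → match P5@[41:44],P7@[42:44]
[45] read 'a'  n22⇒n10 (via fail)
[46] read 'c'  n10⇒n7 (via fail)  → match P1@[45:46]
[47] read 'c'  n7⇒n14
[48] read 'a'  n14⇒n15
[49] read 'b'  n15⇒n16  → match P3@[45:49]
[50] read 'b'  n16⇒n9 (via fail)
[51] read 'b'  n9⇒n9 (via fail)
[52] read 'a'  n9⇒n10
[53] read 'b'  n10⇒n11
[54] read 'd'  n11⇒n12
[55] read 'a'  n12⇒n13  → match P2@[50:55]
[56] read 'b'  n13⇒n8 (via fail)
[57] read 'b'  n8⇒n9
[58] read 'a'  n9⇒n10
[59] read 'b'  n10⇒n11
[60] read 'd'  n11⇒n12
[61] read 'a'  n12⇒n13  → match P2@[56:61]
[62] read 'c'  n13⇒n7 (via fail)  → match P1@[61:62]
[63] read 'c'  n7⇒n14
[64] read 'a'  n14⇒n15

Matches: [[5,4],[7,7],[12,2],[21,0],[28,1],[30,6],[35,0],[39,5],[39,7],[44,5],[44,7],[46,1],[49,3],[55,2],[61,2],[62,1]]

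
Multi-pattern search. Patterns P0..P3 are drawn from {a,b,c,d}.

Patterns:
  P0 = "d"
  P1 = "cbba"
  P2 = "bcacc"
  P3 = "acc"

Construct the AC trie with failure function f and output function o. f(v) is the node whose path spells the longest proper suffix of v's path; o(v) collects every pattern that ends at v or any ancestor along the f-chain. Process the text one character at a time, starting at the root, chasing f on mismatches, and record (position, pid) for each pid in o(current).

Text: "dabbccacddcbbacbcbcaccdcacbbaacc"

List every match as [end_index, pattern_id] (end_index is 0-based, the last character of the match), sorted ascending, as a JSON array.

Construct AC machine:
Trie nodes:
  0='ε' goto a→11 b→6 c→2 d→1
  1='d' goto ·  ←P0
  2='c' goto b→3
  3='cb' goto b→4
  4='cbb' goto a→5
  5='cbba' goto ·  ←P1
  6='b' goto c→7
  7='bc' goto a→8
  8='bca' goto c→9
  9='bcac' goto c→10
  10='bcacc' goto ·  ←P2
  11='a' goto c→12
  12='ac' goto c→13
  13='acc' goto ·  ←P3

BFS fail/out derivation:
  n1('d'): parent n0 fail=0; on 'd' 0 → fail=0;  out {0}∪∅={0}
  n2('c'): parent n0 fail=0; on 'c' 0 → fail=0;  out ∅∪∅=∅
  n6('b'): parent n0 fail=0; on 'b' 0 → fail=0;  out ∅∪∅=∅
  n11('a'): parent n0 fail=0; on 'a' 0 → fail=0;  out ∅∪∅=∅
  n3('cb'): parent n2 fail=0; on 'b' 0 → fail=6;  out ∅∪∅=∅
  n7('bc'): parent n6 fail=0; on 'c' 0 → fail=2;  out ∅∪∅=∅
  n12('ac'): parent n11 fail=0; on 'c' 0 → fail=2;  out ∅∪∅=∅
  n4('cbb'): parent n3 fail=6; on 'b' 6→0 → fail=6;  out ∅∪∅=∅
  n8('bca'): parent n7 fail=2; on 'a' 2→0 → fail=11;  out ∅∪∅=∅
  n13('acc'): parent n12 fail=2; on 'c' 2→0 → fail=2;  out {3}∪∅={3}
  n5('cbba'): parent n4 fail=6; on 'a' 6→0 → fail=11;  out {1}∪∅={1}
  n9('bcac'): parent n8 fail=11; on 'c' 11 → fail=12;  out ∅∪∅=∅
  n10('bcacc'): parent n9 fail=12; on 'c' 12 → fail=13;  out {2}∪{3}={2,3}

Text stream:
pos 0 'd': at 1  → match P0@[0:0]
pos 1 'a': at 11 (fail-walked)
pos 2 'b': at 6 (fail-walked)
pos 3 'b': at 6 (fail-walked)
pos 4 'c': at 7
pos 5 'c': at 2 (fail-walked)
pos 6 'a': at 11 (fail-walked)
pos 7 'c': at 12
pos 8 'd': at 1 (fail-walked)  → match P0@[8:8]
pos 9 'd': at 1 (fail-walked)  → match P0@[9:9]
pos 10 'c': at 2 (fail-walked)
pos 11 'b': at 3
pos 12 'b': at 4
pos 13 'a': at 5  → match P1@[10:13]
pos 14 'c': at 12 (fail-walked)
pos 15 'b': at 3 (fail-walked)
pos 16 'c': at 7 (fail-walked)
pos 17 'b': at 3 (fail-walked)
pos 18 'c': at 7 (fail-walked)
pos 19 'a': at 8
pos 20 'c': at 9
pos 21 'c': at 10  → match P2@[17:21],P3@[19:21]
pos 22 'd': at 1 (fail-walked)  → match P0@[22:22]
pos 23 'c': at 2 (fail-walked)
pos 24 'a': at 11 (fail-walked)
pos 25 'c': at 12
pos 26 'b': at 3 (fail-walked)
pos 27 'b': at 4
pos 28 'a': at 5  → match P1@[25:28]
pos 29 'a': at 11 (fail-walked)
pos 30 'c': at 12
pos 31 'c': at 13  → match P3@[29:31]

Result: [[0,0],[8,0],[9,0],[13,1],[21,2],[21,3],[22,0],[28,1],[31,3]]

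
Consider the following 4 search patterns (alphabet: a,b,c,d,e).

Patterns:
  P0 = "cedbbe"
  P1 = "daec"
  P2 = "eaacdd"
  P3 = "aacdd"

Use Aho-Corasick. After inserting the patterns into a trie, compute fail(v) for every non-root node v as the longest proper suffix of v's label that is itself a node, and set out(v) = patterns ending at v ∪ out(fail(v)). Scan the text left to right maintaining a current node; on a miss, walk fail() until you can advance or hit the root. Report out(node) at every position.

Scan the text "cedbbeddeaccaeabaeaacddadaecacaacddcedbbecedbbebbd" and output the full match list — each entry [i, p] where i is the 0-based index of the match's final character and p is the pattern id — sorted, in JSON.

Build:
Trie (insert patterns):
  0='ε' goto a→17 c→1 d→7 e→11
  1='c' goto e→2
  2='ce' goto d→3
  3='ced' goto b→4
  4='cedb' goto b→5
  5='cedbb' goto e→6
  6='cedbbe' goto ·  [P0 ends]
  7='d' goto a→8
  8='da' goto e→9
  9='dae' goto c→10
  10='daec' goto ·  [P1 ends]
  11='e' goto a→12
  12='ea' goto a→13
  13='eaa' goto c→14
  14='eaac' goto d→15
  15='eaacd' goto d→16
  16='eaacdd' goto ·  [P2 ends]
  17='a' goto a→18
  18='aa' goto c→19
  19='aac' goto d→20
  20='aacd' goto d→21
  21='aacdd' goto ·  [P3 ends]

BFS fail/out derivation:
  n1('c'): parent n0 fail=0; on 'c' 0 → fail=0;  out ∅∪∅=∅
  n7('d'): parent n0 fail=0; on 'd' 0 → fail=0;  out ∅∪∅=∅
  n11('e'): parent n0 fail=0; on 'e' 0 → fail=0;  out ∅∪∅=∅
  n17('a'): parent n0 fail=0; on 'a' 0 → fail=0;  out ∅∪∅=∅
  n2('ce'): parent n1 fail=0; on 'e' 0 → fail=11;  out ∅∪∅=∅
  n8('da'): parent n7 fail=0; on 'a' 0 → fail=17;  out ∅∪∅=∅
  n12('ea'): parent n11 fail=0; on 'a' 0 → fail=17;  out ∅∪∅=∅
  n18('aa'): parent n17 fail=0; on 'a' 0 → fail=17;  out ∅∪∅=∅
  n3('ced'): parent n2 fail=11; on 'd' 11→0 → fail=7;  out ∅∪∅=∅
  n9('dae'): parent n8 fail=17; on 'e' 17→0 → fail=11;  out ∅∪∅=∅
  n13('eaa'): parent n12 fail=17; on 'a' 17 → fail=18;  out ∅∪∅=∅
  n19('aac'): parent n18 fail=17; on 'c' 17→0 → fail=1;  out ∅∪∅=∅
  n4('cedb'): parent n3 fail=7; on 'b' 7→0 → fail=0;  out ∅∪∅=∅
  n10('daec'): parent n9 fail=11; on 'c' 11→0 → fail=1;  out {1}∪∅={1}
  n14('eaac'): parent n13 fail=18; on 'c' 18 → fail=19;  out ∅∪∅=∅
  n20('aacd'): parent n19 fail=1; on 'd' 1→0 → fail=7;  out ∅∪∅=∅
  n5('cedbb'): parent n4 fail=0; on 'b' 0 → fail=0;  out ∅∪∅=∅
  n15('eaacd'): parent n14 fail=19; on 'd' 19 → fail=20;  out ∅∪∅=∅
  n21('aacdd'): parent n20 fail=7; on 'd' 7→0 → fail=7;  out {3}∪∅={3}
  n6('cedbbe'): parent n5 fail=0; on 'e' 0 → fail=11;  out {0}∪∅={0}
  n16('eaacdd'): parent n15 fail=20; on 'd' 20 → fail=21;  out {2}∪{3}={2,3}

Run:
i=0 'c': node 0→1
i=1 'e': node 1→2
i=2 'd': node 2→3
i=3 'b': node 3→4
i=4 'b': node 4→5
i=5 'e': node 5→6  → match P0@[0:5]
i=6 'd': node 6→7 (via fail)
i=7 'd': node 7→7 (via fail)
i=8 'e': node 7→11 (via fail)
i=9 'a': node 11→12
i=10 'c': node 12→1 (via fail)
i=11 'c': node 1→1 (via fail)
i=12 'a': node 1→17 (via fail)
i=13 'e': node 17→11 (via fail)
i=14 'a': node 11→12
i=15 'b': node 12→0 (via fail)
i=16 'a': node 0→17
i=17 'e': node 17→11 (via fail)
i=18 'a': node 11→12
i=19 'a': node 12→13
i=20 'c': node 13→14
i=21 'd': node 14→15
i=22 'd': node 15→16  → match P2@[17:22],P3@[18:22]
i=23 'a': node 16→8 (via fail)
i=24 'd': node 8→7 (via fail)
i=25 'a': node 7→8
i=26 'e': node 8→9
i=27 'c': node 9→10  → match P1@[24:27]
i=28 'a': node 10→17 (via fail)
i=29 'c': node 17→1 (via fail)
i=30 'a': node 1→17 (via fail)
i=31 'a': node 17→18
i=32 'c': node 18→19
i=33 'd': node 19→20
i=34 'd': node 20→21  → match P3@[30:34]
i=35 'c': node 21→1 (via fail)
i=36 'e': node 1→2
i=37 'd': node 2→3
i=38 'b': node 3→4
i=39 'b': node 4→5
i=40 'e': node 5→6  → match P0@[35:40]
i=41 'c': node 6→1 (via fail)
i=42 'e': node 1→2
i=43 'd': node 2→3
i=44 'b': node 3→4
i=45 'b': node 4→5
i=46 'e': node 5→6  → match P0@[41:46]
i=47 'b': node 6→0 (via fail)
i=48 'b': node 0→0
i=49 'd': node 0→7

All matches (sorted): [[5,0],[22,2],[22,3],[27,1],[34,3],[40,0],[46,0]]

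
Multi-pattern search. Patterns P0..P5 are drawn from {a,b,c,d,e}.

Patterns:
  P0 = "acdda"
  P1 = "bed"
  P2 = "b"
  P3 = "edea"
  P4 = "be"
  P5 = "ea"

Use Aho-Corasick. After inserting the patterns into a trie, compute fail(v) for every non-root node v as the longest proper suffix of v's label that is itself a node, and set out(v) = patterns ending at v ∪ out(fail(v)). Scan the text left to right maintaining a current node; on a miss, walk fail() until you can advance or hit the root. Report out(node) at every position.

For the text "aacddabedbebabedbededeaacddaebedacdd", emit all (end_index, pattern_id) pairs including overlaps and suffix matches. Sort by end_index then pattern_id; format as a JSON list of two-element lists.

Build:
Trie (insert patterns):
  n0 'ε': a→1 b→6 e→9
  n1 'a': c→2
  n2 'ac': d→3
  n3 'acd': d→4
  n4 'acdd': a→5
  n5 'acdda': ·  ←P0
  n6 'b': e→7  ←P2
  n7 'be': d→8  ←P4
  n8 'bed': ·  ←P1
  n9 'e': a→13 d→10
  n10 'ed': e→11
  n11 'ede': a→12
  n12 'edea': ·  ←P3
  n13 'ea': ·  ←P5

BFS fail/out derivation:
  n1('a'): parent n0 fail=0; on 'a' 0 → fail=0;  out ∅∪∅=∅
  n6('b'): parent n0 fail=0; on 'b' 0 → fail=0;  out {2}∪∅={2}
  n9('e'): parent n0 fail=0; on 'e' 0 → fail=0;  out ∅∪∅=∅
  n2('ac'): parent n1 fail=0; on 'c' 0 → fail=0;  out ∅∪∅=∅
  n7('be'): parent n6 fail=0; on 'e' 0 → fail=9;  out {4}∪∅={4}
  n10('ed'): parent n9 fail=0; on 'd' 0 → fail=0;  out ∅∪∅=∅
  n13('ea'): parent n9 fail=0; on 'a' 0 → fail=1;  out {5}∪∅={5}
  n3('acd'): parent n2 fail=0; on 'd' 0 → fail=0;  out ∅∪∅=∅
  n8('bed'): parent n7 fail=9; on 'd' 9 → fail=10;  out {1}∪∅={1}
  n11('ede'): parent n10 fail=0; on 'e' 0 → fail=9;  out ∅∪∅=∅
  n4('acdd'): parent n3 fail=0; on 'd' 0 → fail=0;  out ∅∪∅=∅
  n12('edea'): parent n11 fail=9; on 'a' 9 → fail=13;  out {3}∪{5}={3,5}
  n5('acdda'): parent n4 fail=0; on 'a' 0 → fail=1;  out {0}∪∅={0}

Run:
[0] read 'a'  n0⇒n1
[1] read 'a'  n1⇒n1 ·f
[2] read 'c'  n1⇒n2
[3] read 'd'  n2⇒n3
[4] read 'd'  n3⇒n4
[5] read 'a'  n4⇒n5  → match P0@[1:5]
[6] read 'b'  n5⇒n6 ·f  → match P2@[6:6]
[7] read 'e'  n6⇒n7  → match P4@[6:7]
[8] read 'd'  n7⇒n8  → match P1@[6:8]
[9] read 'b'  n8⇒n6 ·f  → match P2@[9:9]
[10] read 'e'  n6⇒n7  → match P4@[9:10]
[11] read 'b'  n7⇒n6 ·f  → match P2@[11:11]
[12] read 'a'  n6⇒n1 ·f
[13] read 'b'  n1⇒n6 ·f  → match P2@[13:13]
[14] read 'e'  n6⇒n7  → match P4@[13:14]
[15] read 'd'  n7⇒n8  → match P1@[13:15]
[16] read 'b'  n8⇒n6 ·f  → match P2@[16:16]
[17] read 'e'  n6⇒n7  → match P4@[16:17]
[18] read 'd'  n7⇒n8  → match P1@[16:18]
[19] read 'e'  n8⇒n11 ·f
[20] read 'd'  n11⇒n10 ·f
[21] read 'e'  n10⇒n11
[22] read 'a'  n11⇒n12  → match P3@[19:22],P5@[21:22]
[23] read 'a'  n12⇒n1 ·f
[24] read 'c'  n1⇒n2
[25] read 'd'  n2⇒n3
[26] read 'd'  n3⇒n4
[27] read 'a'  n4⇒n5  → match P0@[23:27]
[28] read 'e'  n5⇒n9 ·f
[29] read 'b'  n9⇒n6 ·f  → match P2@[29:29]
[30] read 'e'  n6⇒n7  → match P4@[29:30]
[31] read 'd'  n7⇒n8  → match P1@[29:31]
[32] read 'a'  n8⇒n1 ·f
[33] read 'c'  n1⇒n2
[34] read 'd'  n2⇒n3
[35] read 'd'  n3⇒n4

Matches: [[5,0],[6,2],[7,4],[8,1],[9,2],[10,4],[11,2],[13,2],[14,4],[15,1],[16,2],[17,4],[18,1],[22,3],[22,5],[27,0],[29,2],[30,4],[31,1]]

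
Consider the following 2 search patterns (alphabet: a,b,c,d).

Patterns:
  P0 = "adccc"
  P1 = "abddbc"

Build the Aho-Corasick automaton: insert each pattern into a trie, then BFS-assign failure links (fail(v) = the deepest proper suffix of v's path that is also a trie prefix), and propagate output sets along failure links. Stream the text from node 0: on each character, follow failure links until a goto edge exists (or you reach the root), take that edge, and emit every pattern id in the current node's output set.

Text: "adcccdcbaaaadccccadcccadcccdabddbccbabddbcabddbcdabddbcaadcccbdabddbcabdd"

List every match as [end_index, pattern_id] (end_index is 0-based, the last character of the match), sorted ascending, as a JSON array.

Construct AC machine:
Trie nodes:
  0='ε' goto a→1
  1='a' goto b→6 d→2
  2='ad' goto c→3
  3='adc' goto c→4
  4='adcc' goto c→5
  5='adccc' goto ·  ←P0
  6='ab' goto d→7
  7='abd' goto d→8
  8='abdd' goto b→9
  9='abddb' goto c→10
  10='abddbc' goto ·  ←P1

Failure links (BFS by depth):
  fail(1) 'a': from fail(0)=0 chase 'a': 0 ⇒ 0;  out=∅∪out(0)=∅
  fail(2) 'ad': from fail(1)=0 chase 'd': 0 ⇒ 0;  out=∅∪out(0)=∅
  fail(6) 'ab': from fail(1)=0 chase 'b': 0 ⇒ 0;  out=∅∪out(0)=∅
  fail(3) 'adc': from fail(2)=0 chase 'c': 0 ⇒ 0;  out=∅∪out(0)=∅
  fail(7) 'abd': from fail(6)=0 chase 'd': 0 ⇒ 0;  out=∅∪out(0)=∅
  fail(4) 'adcc': from fail(3)=0 chase 'c': 0 ⇒ 0;  out=∅∪out(0)=∅
  fail(8) 'abdd': from fail(7)=0 chase 'd': 0 ⇒ 0;  out=∅∪out(0)=∅
  fail(5) 'adccc': from fail(4)=0 chase 'c': 0 ⇒ 0;  out={0}∪out(0)={0}
  fail(9) 'abddb': from fail(8)=0 chase 'b': 0 ⇒ 0;  out=∅∪out(0)=∅
  fail(10) 'abddbc': from fail(9)=0 chase 'c': 0 ⇒ 0;  out={1}∪out(0)={1}

Scan:
i=0 'a': node 0→1
i=1 'd': node 1→2
i=2 'c': node 2→3
i=3 'c': node 3→4
i=4 'c': node 4→5  ** P0@[0:4]
i=5 'd': node 5→0 (via fail)
i=6 'c': node 0→0
i=7 'b': node 0→0
i=8 'a': node 0→1
i=9 'a': node 1→1 (via fail)
i=10 'a': node 1→1 (via fail)
i=11 'a': node 1→1 (via fail)
i=12 'd': node 1→2
i=13 'c': node 2→3
i=14 'c': node 3→4
i=15 'c': node 4→5  ** P0@[11:15]
i=16 'c': node 5→0 (via fail)
i=17 'a': node 0→1
i=18 'd': node 1→2
i=19 'c': node 2→3
i=20 'c': node 3→4
i=21 'c': node 4→5  ** P0@[17:21]
i=22 'a': node 5→1 (via fail)
i=23 'd': node 1→2
i=24 'c': node 2→3
i=25 'c': node 3→4
i=26 'c': node 4→5  ** P0@[22:26]
i=27 'd': node 5→0 (via fail)
i=28 'a': node 0→1
i=29 'b': node 1→6
i=30 'd': node 6→7
i=31 'd': node 7→8
i=32 'b': node 8→9
i=33 'c': node 9→10  ** P1@[28:33]
i=34 'c': node 10→0 (via fail)
i=35 'b': node 0→0
i=36 'a': node 0→1
i=37 'b': node 1→6
i=38 'd': node 6→7
i=39 'd': node 7→8
i=40 'b': node 8→9
i=41 'c': node 9→10  ** P1@[36:41]
i=42 'a': node 10→1 (via fail)
i=43 'b': node 1→6
i=44 'd': node 6→7
i=45 'd': node 7→8
i=46 'b': node 8→9
i=47 'c': node 9→10  ** P1@[42:47]
i=48 'd': node 10→0 (via fail)
i=49 'a': node 0→1
i=50 'b': node 1→6
i=51 'd': node 6→7
i=52 'd': node 7→8
i=53 'b': node 8→9
i=54 'c': node 9→10  ** P1@[49:54]
i=55 'a': node 10→1 (via fail)
i=56 'a': node 1→1 (via fail)
i=57 'd': node 1→2
i=58 'c': node 2→3
i=59 'c': node 3→4
i=60 'c': node 4→5  ** P0@[56:60]
i=61 'b': node 5→0 (via fail)
i=62 'd': node 0→0
i=63 'a': node 0→1
i=64 'b': node 1→6
i=65 'd': node 6→7
i=66 'd': node 7→8
i=67 'b': node 8→9
i=68 'c': node 9→10  ** P1@[63:68]
i=69 'a': node 10→1 (via fail)
i=70 'b': node 1→6
i=71 'd': node 6→7
i=72 'd': node 7→8

All matches (sorted): [[4,0],[15,0],[21,0],[26,0],[33,1],[41,1],[47,1],[54,1],[60,0],[68,1]]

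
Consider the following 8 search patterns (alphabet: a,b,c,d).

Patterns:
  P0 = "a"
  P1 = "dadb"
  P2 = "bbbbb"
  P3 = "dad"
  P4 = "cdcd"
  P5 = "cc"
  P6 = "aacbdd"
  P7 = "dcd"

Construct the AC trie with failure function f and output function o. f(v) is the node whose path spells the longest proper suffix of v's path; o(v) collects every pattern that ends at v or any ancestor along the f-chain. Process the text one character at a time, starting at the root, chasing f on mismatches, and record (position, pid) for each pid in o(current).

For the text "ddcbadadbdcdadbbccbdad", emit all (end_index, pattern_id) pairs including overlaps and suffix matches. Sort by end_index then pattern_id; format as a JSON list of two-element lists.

Construct AC machine:
Trie (insert patterns):
  0='ε' goto a→1 b→6 c→11 d→2
  1='a' goto a→16  ←P0
  2='d' goto a→3 c→21
  3='da' goto d→4
  4='dad' goto b→5  ←P3
  5='dadb' goto ·  ←P1
  6='b' goto b→7
  7='bb' goto b→8
  8='bbb' goto b→9
  9='bbbb' goto b→10
  10='bbbbb' goto ·  ←P2
  11='c' goto c→15 d→12
  12='cd' goto c→13
  13='cdc' goto d→14
  14='cdcd' goto ·  ←P4
  15='cc' goto ·  ←P5
  16='aa' goto c→17
  17='aac' goto b→18
  18='aacb' goto d→19
  19='aacbd' goto d→20
  20='aacbdd' goto ·  ←P6
  21='dc' goto d→22
  22='dcd' goto ·  ←P7

BFS fail/out derivation:
  fail(1) 'a': from fail(0)=0 chase 'a': 0 ⇒ 0;  out={0}∪out(0)={0}
  fail(2) 'd': from fail(0)=0 chase 'd': 0 ⇒ 0;  out=∅∪out(0)=∅
  fail(6) 'b': from fail(0)=0 chase 'b': 0 ⇒ 0;  out=∅∪out(0)=∅
  fail(11) 'c': from fail(0)=0 chase 'c': 0 ⇒ 0;  out=∅∪out(0)=∅
  fail(3) 'da': from fail(2)=0 chase 'a': 0 ⇒ 1;  out=∅∪out(1)={0}
  fail(7) 'bb': from fail(6)=0 chase 'b': 0 ⇒ 6;  out=∅∪out(6)=∅
  fail(12) 'cd': from fail(11)=0 chase 'd': 0 ⇒ 2;  out=∅∪out(2)=∅
  fail(15) 'cc': from fail(11)=0 chase 'c': 0 ⇒ 11;  out={5}∪out(11)={5}
  fail(16) 'aa': from fail(1)=0 chase 'a': 0 ⇒ 1;  out=∅∪out(1)={0}
  fail(21) 'dc': from fail(2)=0 chase 'c': 0 ⇒ 11;  out=∅∪out(11)=∅
  fail(4) 'dad': from fail(3)=1 chase 'd': 1→0 ⇒ 2;  out={3}∪out(2)={3}
  fail(8) 'bbb': from fail(7)=6 chase 'b': 6 ⇒ 7;  out=∅∪out(7)=∅
  fail(13) 'cdc': from fail(12)=2 chase 'c': 2 ⇒ 21;  out=∅∪out(21)=∅
  fail(17) 'aac': from fail(16)=1 chase 'c': 1→0 ⇒ 11;  out=∅∪out(11)=∅
  fail(22) 'dcd': from fail(21)=11 chase 'd': 11 ⇒ 12;  out={7}∪out(12)={7}
  fail(5) 'dadb': from fail(4)=2 chase 'b': 2→0 ⇒ 6;  out={1}∪out(6)={1}
  fail(9) 'bbbb': from fail(8)=7 chase 'b': 7 ⇒ 8;  out=∅∪out(8)=∅
  fail(14) 'cdcd': from fail(13)=21 chase 'd': 21 ⇒ 22;  out={4}∪out(22)={4,7}
  fail(18) 'aacb': from fail(17)=11 chase 'b': 11→0 ⇒ 6;  out=∅∪out(6)=∅
  fail(10) 'bbbbb': from fail(9)=8 chase 'b': 8 ⇒ 9;  out={2}∪out(9)={2}
  fail(19) 'aacbd': from fail(18)=6 chase 'd': 6→0 ⇒ 2;  out=∅∪out(2)=∅
  fail(20) 'aacbdd': from fail(19)=2 chase 'd': 2→0 ⇒ 2;  out={6}∪out(2)={6}

Run:
pos 0 'd': at 2
pos 1 'd': at 2 (fail-walked)
pos 2 'c': at 21
pos 3 'b': at 6 (fail-walked)
pos 4 'a': at 1 (fail-walked)  emit P0@[4:4]
pos 5 'd': at 2 (fail-walked)
pos 6 'a': at 3  emit P0@[6:6]
pos 7 'd': at 4  emit P3@[5:7]
pos 8 'b': at 5  emit P1@[5:8]
pos 9 'd': at 2 (fail-walked)
pos 10 'c': at 21
pos 11 'd': at 22  emit P7@[9:11]
pos 12 'a': at 3 (fail-walked)  emit P0@[12:12]
pos 13 'd': at 4  emit P3@[11:13]
pos 14 'b': at 5  emit P1@[11:14]
pos 15 'b': at 7 (fail-walked)
pos 16 'c': at 11 (fail-walked)
pos 17 'c': at 15  emit P5@[16:17]
pos 18 'b': at 6 (fail-walked)
pos 19 'd': at 2 (fail-walked)
pos 20 'a': at 3  emit P0@[20:20]
pos 21 'd': at 4  emit P3@[19:21]

Matches: [[4,0],[6,0],[7,3],[8,1],[11,7],[12,0],[13,3],[14,1],[17,5],[20,0],[21,3]]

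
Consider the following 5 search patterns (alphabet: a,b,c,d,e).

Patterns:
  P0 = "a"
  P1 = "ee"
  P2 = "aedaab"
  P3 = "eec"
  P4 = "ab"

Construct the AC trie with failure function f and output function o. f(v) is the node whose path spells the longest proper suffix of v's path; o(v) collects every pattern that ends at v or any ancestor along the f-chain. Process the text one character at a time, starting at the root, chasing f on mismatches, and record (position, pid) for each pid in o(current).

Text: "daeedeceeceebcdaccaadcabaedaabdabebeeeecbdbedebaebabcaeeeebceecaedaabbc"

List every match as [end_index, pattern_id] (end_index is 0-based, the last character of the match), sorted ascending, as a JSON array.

Build:
Trie (insert patterns):
  0='ε' goto a→1 e→2
  1='a' goto b→10 e→4  ←P0
  2='e' goto e→3
  3='ee' goto c→9  ←P1
  4='ae' goto d→5
  5='aed' goto a→6
  6='aeda' goto a→7
  7='aedaa' goto b→8
  8='aedaab' goto ·  ←P2
  9='eec' goto ·  ←P3
  10='ab' goto ·  ←P4

Failure links (BFS by depth):
  n1('a'): parent n0 fail=0; on 'a' 0 → fail=0;  out {0}∪∅={0}
  n2('e'): parent n0 fail=0; on 'e' 0 → fail=0;  out ∅∪∅=∅
  n3('ee'): parent n2 fail=0; on 'e' 0 → fail=2;  out {1}∪∅={1}
  n4('ae'): parent n1 fail=0; on 'e' 0 → fail=2;  out ∅∪∅=∅
  n10('ab'): parent n1 fail=0; on 'b' 0 → fail=0;  out {4}∪∅={4}
  n5('aed'): parent n4 fail=2; on 'd' 2→0 → fail=0;  out ∅∪∅=∅
  n9('eec'): parent n3 fail=2; on 'c' 2→0 → fail=0;  out {3}∪∅={3}
  n6('aeda'): parent n5 fail=0; on 'a' 0 → fail=1;  out ∅∪{0}={0}
  n7('aedaa'): parent n6 fail=1; on 'a' 1→0 → fail=1;  out ∅∪{0}={0}
  n8('aedaab'): parent n7 fail=1; on 'b' 1 → fail=10;  out {2}∪{4}={2,4}

Scan:
i=0 'd': node 0→0
i=1 'a': node 0→1  emit P0@[1:1]
i=2 'e': node 1→4
i=3 'e': node 4→3 (fail-walked)  emit P1@[2:3]
i=4 'd': node 3→0 (fail-walked)
i=5 'e': node 0→2
i=6 'c': node 2→0 (fail-walked)
i=7 'e': node 0→2
i=8 'e': node 2→3  emit P1@[7:8]
i=9 'c': node 3→9  emit P3@[7:9]
i=10 'e': node 9→2 (fail-walked)
i=11 'e': node 2→3  emit P1@[10:11]
i=12 'b': node 3→0 (fail-walked)
i=13 'c': node 0→0
i=14 'd': node 0→0
i=15 'a': node 0→1  emit P0@[15:15]
i=16 'c': node 1→0 (fail-walked)
i=17 'c': node 0→0
i=18 'a': node 0→1  emit P0@[18:18]
i=19 'a': node 1→1 (fail-walked)  emit P0@[19:19]
i=20 'd': node 1→0 (fail-walked)
i=21 'c': node 0→0
i=22 'a': node 0→1  emit P0@[22:22]
i=23 'b': node 1→10  emit P4@[22:23]
i=24 'a': node 10→1 (fail-walked)  emit P0@[24:24]
i=25 'e': node 1→4
i=26 'd': node 4→5
i=27 'a': node 5→6  emit P0@[27:27]
i=28 'a': node 6→7  emit P0@[28:28]
i=29 'b': node 7→8  emit P2@[24:29],P4@[28:29]
i=30 'd': node 8→0 (fail-walked)
i=31 'a': node 0→1  emit P0@[31:31]
i=32 'b': node 1→10  emit P4@[31:32]
i=33 'e': node 10→2 (fail-walked)
i=34 'b': node 2→0 (fail-walked)
i=35 'e': node 0→2
i=36 'e': node 2→3  emit P1@[35:36]
i=37 'e': node 3→3 (fail-walked)  emit P1@[36:37]
i=38 'e': node 3→3 (fail-walked)  emit P1@[37:38]
i=39 'c': node 3→9  emit P3@[37:39]
i=40 'b': node 9→0 (fail-walked)
i=41 'd': node 0→0
i=42 'b': node 0→0
i=43 'e': node 0→2
i=44 'd': node 2→0 (fail-walked)
i=45 'e': node 0→2
i=46 'b': node 2→0 (fail-walked)
i=47 'a': node 0→1  emit P0@[47:47]
i=48 'e': node 1→4
i=49 'b': node 4→0 (fail-walked)
i=50 'a': node 0→1  emit P0@[50:50]
i=51 'b': node 1→10  emit P4@[50:51]
i=52 'c': node 10→0 (fail-walked)
i=53 'a': node 0→1  emit P0@[53:53]
i=54 'e': node 1→4
i=55 'e': node 4→3 (fail-walked)  emit P1@[54:55]
i=56 'e': node 3→3 (fail-walked)  emit P1@[55:56]
i=57 'e': node 3→3 (fail-walked)  emit P1@[56:57]
i=58 'b': node 3→0 (fail-walked)
i=59 'c': node 0→0
i=60 'e': node 0→2
i=61 'e': node 2→3  emit P1@[60:61]
i=62 'c': node 3→9  emit P3@[60:62]
i=63 'a': node 9→1 (fail-walked)  emit P0@[63:63]
i=64 'e': node 1→4
i=65 'd': node 4→5
i=66 'a': node 5→6  emit P0@[66:66]
i=67 'a': node 6→7  emit P0@[67:67]
i=68 'b': node 7→8  emit P2@[63:68],P4@[67:68]
i=69 'b': node 8→0 (fail-walked)
i=70 'c': node 0→0

Result: [[1,0],[3,1],[8,1],[9,3],[11,1],[15,0],[18,0],[19,0],[22,0],[23,4],[24,0],[27,0],[28,0],[29,2],[29,4],[31,0],[32,4],[36,1],[37,1],[38,1],[39,3],[47,0],[50,0],[51,4],[53,0],[55,1],[56,1],[57,1],[61,1],[62,3],[63,0],[66,0],[67,0],[68,2],[68,4]]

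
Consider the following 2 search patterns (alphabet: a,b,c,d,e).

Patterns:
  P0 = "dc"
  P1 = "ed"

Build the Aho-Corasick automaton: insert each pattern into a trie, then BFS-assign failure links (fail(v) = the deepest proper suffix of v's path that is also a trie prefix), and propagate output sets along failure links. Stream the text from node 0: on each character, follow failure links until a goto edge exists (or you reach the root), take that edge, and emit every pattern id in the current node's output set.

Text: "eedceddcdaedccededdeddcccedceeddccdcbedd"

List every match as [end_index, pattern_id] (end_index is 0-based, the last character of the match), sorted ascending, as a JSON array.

Build:
Trie (insert patterns):
  0='ε' goto d→1 e→3
  1='d' goto c→2
  2='dc' goto ·  ←P0
  3='e' goto d→4
  4='ed' goto ·  ←P1

Failure links (BFS by depth):
  n1('d'): parent n0 fail=0; on 'd' 0 → fail=0;  out ∅∪∅=∅
  n3('e'): parent n0 fail=0; on 'e' 0 → fail=0;  out ∅∪∅=∅
  n2('dc'): parent n1 fail=0; on 'c' 0 → fail=0;  out {0}∪∅={0}
  n4('ed'): parent n3 fail=0; on 'd' 0 → fail=1;  out {1}∪∅={1}

Text stream:
i=0 'e': node 0→3
i=1 'e': node 3→3 ·f
i=2 'd': node 3→4  → match P1@[1:2]
i=3 'c': node 4→2 ·f  → match P0@[2:3]
i=4 'e': node 2→3 ·f
i=5 'd': node 3→4  → match P1@[4:5]
i=6 'd': node 4→1 ·f
i=7 'c': node 1→2  → match P0@[6:7]
i=8 'd': node 2→1 ·f
i=9 'a': node 1→0 ·f
i=10 'e': node 0→3
i=11 'd': node 3→4  → match P1@[10:11]
i=12 'c': node 4→2 ·f  → match P0@[11:12]
i=13 'c': node 2→0 ·f
i=14 'e': node 0→3
i=15 'd': node 3→4  → match P1@[14:15]
i=16 'e': node 4→3 ·f
i=17 'd': node 3→4  → match P1@[16:17]
i=18 'd': node 4→1 ·f
i=19 'e': node 1→3 ·f
i=20 'd': node 3→4  → match P1@[19:20]
i=21 'd': node 4→1 ·f
i=22 'c': node 1→2  → match P0@[21:22]
i=23 'c': node 2→0 ·f
i=24 'c': node 0→0
i=25 'e': node 0→3
i=26 'd': node 3→4  → match P1@[25:26]
i=27 'c': node 4→2 ·f  → match P0@[26:27]
i=28 'e': node 2→3 ·f
i=29 'e': node 3→3 ·f
i=30 'd': node 3→4  → match P1@[29:30]
i=31 'd': node 4→1 ·f
i=32 'c': node 1→2  → match P0@[31:32]
i=33 'c': node 2→0 ·f
i=34 'd': node 0→1
i=35 'c': node 1→2  → match P0@[34:35]
i=36 'b': node 2→0 ·f
i=37 'e': node 0→3
i=38 'd': node 3→4  → match P1@[37:38]
i=39 'd': node 4→1 ·f

Matches: [[2,1],[3,0],[5,1],[7,0],[11,1],[12,0],[15,1],[17,1],[20,1],[22,0],[26,1],[27,0],[30,1],[32,0],[35,0],[38,1]]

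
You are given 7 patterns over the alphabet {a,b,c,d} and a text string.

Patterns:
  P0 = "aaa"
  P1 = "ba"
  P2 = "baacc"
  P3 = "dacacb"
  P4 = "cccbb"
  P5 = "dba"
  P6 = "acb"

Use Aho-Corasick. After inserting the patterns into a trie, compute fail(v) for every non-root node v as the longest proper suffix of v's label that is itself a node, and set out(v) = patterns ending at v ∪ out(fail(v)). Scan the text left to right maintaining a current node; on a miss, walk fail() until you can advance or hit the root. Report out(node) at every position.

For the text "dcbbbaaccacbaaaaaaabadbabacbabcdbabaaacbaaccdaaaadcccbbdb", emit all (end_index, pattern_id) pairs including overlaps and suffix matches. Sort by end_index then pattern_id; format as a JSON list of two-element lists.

Build automaton:
Trie nodes:
  n0 'ε': a→1 b→4 c→15 d→9
  n1 'a': a→2 c→22
  n2 'aa': a→3
  n3 'aaa': ·  ←P0
  n4 'b': a→5
  n5 'ba': a→6  ←P1
  n6 'baa': c→7
  n7 'baac': c→8
  n8 'baacc': ·  ←P2
  n9 'd': a→10 b→20
  n10 'da': c→11
  n11 'dac': a→12
  n12 'daca': c→13
  n13 'dacac': b→14
  n14 'dacacb': ·  ←P3
  n15 'c': c→16
  n16 'cc': c→17
  n17 'ccc': b→18
  n18 'cccb': b→19
  n19 'cccbb': ·  ←P4
  n20 'db': a→21
  n21 'dba': ·  ←P5
  n22 'ac': b→23
  n23 'acb': ·  ←P6

BFS fail/out derivation:
  n1('a'): parent n0 fail=0; on 'a' 0 → fail=0;  out ∅∪∅=∅
  n4('b'): parent n0 fail=0; on 'b' 0 → fail=0;  out ∅∪∅=∅
  n9('d'): parent n0 fail=0; on 'd' 0 → fail=0;  out ∅∪∅=∅
  n15('c'): parent n0 fail=0; on 'c' 0 → fail=0;  out ∅∪∅=∅
  n2('aa'): parent n1 fail=0; on 'a' 0 → fail=1;  out ∅∪∅=∅
  n5('ba'): parent n4 fail=0; on 'a' 0 → fail=1;  out {1}∪∅={1}
  n10('da'): parent n9 fail=0; on 'a' 0 → fail=1;  out ∅∪∅=∅
  n16('cc'): parent n15 fail=0; on 'c' 0 → fail=15;  out ∅∪∅=∅
  n20('db'): parent n9 fail=0; on 'b' 0 → fail=4;  out ∅∪∅=∅
  n22('ac'): parent n1 fail=0; on 'c' 0 → fail=15;  out ∅∪∅=∅
  n3('aaa'): parent n2 fail=1; on 'a' 1 → fail=2;  out {0}∪∅={0}
  n6('baa'): parent n5 fail=1; on 'a' 1 → fail=2;  out ∅∪∅=∅
  n11('dac'): parent n10 fail=1; on 'c' 1 → fail=22;  out ∅∪∅=∅
  n17('ccc'): parent n16 fail=15; on 'c' 15 → fail=16;  out ∅∪∅=∅
  n21('dba'): parent n20 fail=4; on 'a' 4 → fail=5;  out {5}∪{1}={1,5}
  n23('acb'): parent n22 fail=15; on 'b' 15→0 → fail=4;  out {6}∪∅={6}
  n7('baac'): parent n6 fail=2; on 'c' 2→1 → fail=22;  out ∅∪∅=∅
  n12('daca'): parent n11 fail=22; on 'a' 22→15→0 → fail=1;  out ∅∪∅=∅
  n18('cccb'): parent n17 fail=16; on 'b' 16→15→0 → fail=4;  out ∅∪∅=∅
  n8('baacc'): parent n7 fail=22; on 'c' 22→15 → fail=16;  out {2}∪∅={2}
  n13('dacac'): parent n12 fail=1; on 'c' 1 → fail=22;  out ∅∪∅=∅
  n19('cccbb'): parent n18 fail=4; on 'b' 4→0 → fail=4;  out {4}∪∅={4}
  n14('dacacb'): parent n13 fail=22; on 'b' 22 → fail=23;  out {3}∪{6}={3,6}

Text stream:
i=0 'd': node 0→9
i=1 'c': node 9→15 (via fail)
i=2 'b': node 15→4 (via fail)
i=3 'b': node 4→4 (via fail)
i=4 'b': node 4→4 (via fail)
i=5 'a': node 4→5  emit P1@[4:5]
i=6 'a': node 5→6
i=7 'c': node 6→7
i=8 'c': node 7→8  emit P2@[4:8]
i=9 'a': node 8→1 (via fail)
i=10 'c': node 1→22
i=11 'b': node 22→23  emit P6@[9:11]
i=12 'a': node 23→5 (via fail)  emit P1@[11:12]
i=13 'a': node 5→6
i=14 'a': node 6→3 (via fail)  emit P0@[12:14]
i=15 'a': node 3→3 (via fail)  emit P0@[13:15]
i=16 'a': node 3→3 (via fail)  emit P0@[14:16]
i=17 'a': node 3→3 (via fail)  emit P0@[15:17]
i=18 'a': node 3→3 (via fail)  emit P0@[16:18]
i=19 'b': node 3→4 (via fail)
i=20 'a': node 4→5  emit P1@[19:20]
i=21 'd': node 5→9 (via fail)
i=22 'b': node 9→20
i=23 'a': node 20→21  emit P1@[22:23],P5@[21:23]
i=24 'b': node 21→4 (via fail)
i=25 'a': node 4→5  emit P1@[24:25]
i=26 'c': node 5→22 (via fail)
i=27 'b': node 22→23  emit P6@[25:27]
i=28 'a': node 23→5 (via fail)  emit P1@[27:28]
i=29 'b': node 5→4 (via fail)
i=30 'c': node 4→15 (via fail)
i=31 'd': node 15→9 (via fail)
i=32 'b': node 9→20
i=33 'a': node 20→21  emit P1@[32:33],P5@[31:33]
i=34 'b': node 21→4 (via fail)
i=35 'a': node 4→5  emit P1@[34:35]
i=36 'a': node 5→6
i=37 'a': node 6→3 (via fail)  emit P0@[35:37]
i=38 'c': node 3→22 (via fail)
i=39 'b': node 22→23  emit P6@[37:39]
i=40 'a': node 23→5 (via fail)  emit P1@[39:40]
i=41 'a': node 5→6
i=42 'c': node 6→7
i=43 'c': node 7→8  emit P2@[39:43]
i=44 'd': node 8→9 (via fail)
i=45 'a': node 9→10
i=46 'a': node 10→2 (via fail)
i=47 'a': node 2→3  emit P0@[45:47]
i=48 'a': node 3→3 (via fail)  emit P0@[46:48]
i=49 'd': node 3→9 (via fail)
i=50 'c': node 9→15 (via fail)
i=51 'c': node 15→16
i=52 'c': node 16→17
i=53 'b': node 17→18
i=54 'b': node 18→19  emit P4@[50:54]
i=55 'd': node 19→9 (via fail)
i=56 'b': node 9→20

All matches (sorted): [[5,1],[8,2],[11,6],[12,1],[14,0],[15,0],[16,0],[17,0],[18,0],[20,1],[23,1],[23,5],[25,1],[27,6],[28,1],[33,1],[33,5],[35,1],[37,0],[39,6],[40,1],[43,2],[47,0],[48,0],[54,4]]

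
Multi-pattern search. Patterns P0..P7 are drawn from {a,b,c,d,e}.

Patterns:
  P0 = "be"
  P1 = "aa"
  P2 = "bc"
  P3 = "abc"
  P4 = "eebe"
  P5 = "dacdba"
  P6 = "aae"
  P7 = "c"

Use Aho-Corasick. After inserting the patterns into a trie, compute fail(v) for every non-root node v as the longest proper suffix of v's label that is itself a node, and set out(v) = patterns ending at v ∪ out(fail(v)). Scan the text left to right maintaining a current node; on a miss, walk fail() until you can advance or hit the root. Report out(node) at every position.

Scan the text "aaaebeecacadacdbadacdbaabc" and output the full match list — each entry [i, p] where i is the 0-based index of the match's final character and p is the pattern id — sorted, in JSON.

Build automaton:
Trie nodes:
  n0 'ε': a→3 b→1 c→19 d→12 e→8
  n1 'b': c→5 e→2
  n2 'be': ·  [P0 ends]
  n3 'a': a→4 b→6
  n4 'aa': e→18  [P1 ends]
  n5 'bc': ·  [P2 ends]
  n6 'ab': c→7
  n7 'abc': ·  [P3 ends]
  n8 'e': e→9
  n9 'ee': b→10
  n10 'eeb': e→11
  n11 'eebe': ·  [P4 ends]
  n12 'd': a→13
  n13 'da': c→14
  n14 'dac': d→15
  n15 'dacd': b→16
  n16 'dacdb': a→17
  n17 'dacdba': ·  [P5 ends]
  n18 'aae': ·  [P6 ends]
  n19 'c': ·  [P7 ends]

Failure links (BFS by depth):
  fail(1) 'b': from fail(0)=0 chase 'b': 0 ⇒ 0;  out=∅∪out(0)=∅
  fail(3) 'a': from fail(0)=0 chase 'a': 0 ⇒ 0;  out=∅∪out(0)=∅
  fail(8) 'e': from fail(0)=0 chase 'e': 0 ⇒ 0;  out=∅∪out(0)=∅
  fail(12) 'd': from fail(0)=0 chase 'd': 0 ⇒ 0;  out=∅∪out(0)=∅
  fail(19) 'c': from fail(0)=0 chase 'c': 0 ⇒ 0;  out={7}∪out(0)={7}
  fail(2) 'be': from fail(1)=0 chase 'e': 0 ⇒ 8;  out={0}∪out(8)={0}
  fail(4) 'aa': from fail(3)=0 chase 'a': 0 ⇒ 3;  out={1}∪out(3)={1}
  fail(5) 'bc': from fail(1)=0 chase 'c': 0 ⇒ 19;  out={2}∪out(19)={2,7}
  fail(6) 'ab': from fail(3)=0 chase 'b': 0 ⇒ 1;  out=∅∪out(1)=∅
  fail(9) 'ee': from fail(8)=0 chase 'e': 0 ⇒ 8;  out=∅∪out(8)=∅
  fail(13) 'da': from fail(12)=0 chase 'a': 0 ⇒ 3;  out=∅∪out(3)=∅
  fail(7) 'abc': from fail(6)=1 chase 'c': 1 ⇒ 5;  out={3}∪out(5)={2,3,7}
  fail(10) 'eeb': from fail(9)=8 chase 'b': 8→0 ⇒ 1;  out=∅∪out(1)=∅
  fail(14) 'dac': from fail(13)=3 chase 'c': 3→0 ⇒ 19;  out=∅∪out(19)={7}
  fail(18) 'aae': from fail(4)=3 chase 'e': 3→0 ⇒ 8;  out={6}∪out(8)={6}
  fail(11) 'eebe': from fail(10)=1 chase 'e': 1 ⇒ 2;  out={4}∪out(2)={0,4}
  fail(15) 'dacd': from fail(14)=19 chase 'd': 19→0 ⇒ 12;  out=∅∪out(12)=∅
  fail(16) 'dacdb': from fail(15)=12 chase 'b': 12→0 ⇒ 1;  out=∅∪out(1)=∅
  fail(17) 'dacdba': from fail(16)=1 chase 'a': 1→0 ⇒ 3;  out={5}∪out(3)={5}

Text stream:
i=0 'a': node 0→3
i=1 'a': node 3→4  ** P1@[0:1]
i=2 'a': node 4→4 (fail-walked)  ** P1@[1:2]
i=3 'e': node 4→18  ** P6@[1:3]
i=4 'b': node 18→1 (fail-walked)
i=5 'e': node 1→2  ** P0@[4:5]
i=6 'e': node 2→9 (fail-walked)
i=7 'c': node 9→19 (fail-walked)  ** P7@[7:7]
i=8 'a': node 19→3 (fail-walked)
i=9 'c': node 3→19 (fail-walked)  ** P7@[9:9]
i=10 'a': node 19→3 (fail-walked)
i=11 'd': node 3→12 (fail-walked)
i=12 'a': node 12→13
i=13 'c': node 13→14  ** P7@[13:13]
i=14 'd': node 14→15
i=15 'b': node 15→16
i=16 'a': node 16→17  ** P5@[11:16]
i=17 'd': node 17→12 (fail-walked)
i=18 'a': node 12→13
i=19 'c': node 13→14  ** P7@[19:19]
i=20 'd': node 14→15
i=21 'b': node 15→16
i=22 'a': node 16→17  ** P5@[17:22]
i=23 'a': node 17→4 (fail-walked)  ** P1@[22:23]
i=24 'b': node 4→6 (fail-walked)
i=25 'c': node 6→7  ** P2@[24:25],P3@[23:25],P7@[25:25]

Matches: [[1,1],[2,1],[3,6],[5,0],[7,7],[9,7],[13,7],[16,5],[19,7],[22,5],[23,1],[25,2],[25,3],[25,7]]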